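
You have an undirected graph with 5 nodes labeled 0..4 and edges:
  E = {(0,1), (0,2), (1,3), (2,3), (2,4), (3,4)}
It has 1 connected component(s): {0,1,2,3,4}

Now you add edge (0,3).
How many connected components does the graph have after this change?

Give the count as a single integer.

Answer: 1

Derivation:
Initial component count: 1
Add (0,3): endpoints already in same component. Count unchanged: 1.
New component count: 1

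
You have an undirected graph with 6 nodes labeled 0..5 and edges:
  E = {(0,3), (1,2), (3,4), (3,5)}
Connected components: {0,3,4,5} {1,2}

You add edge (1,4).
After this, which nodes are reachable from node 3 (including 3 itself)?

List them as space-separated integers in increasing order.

Before: nodes reachable from 3: {0,3,4,5}
Adding (1,4): merges 3's component with another. Reachability grows.
After: nodes reachable from 3: {0,1,2,3,4,5}

Answer: 0 1 2 3 4 5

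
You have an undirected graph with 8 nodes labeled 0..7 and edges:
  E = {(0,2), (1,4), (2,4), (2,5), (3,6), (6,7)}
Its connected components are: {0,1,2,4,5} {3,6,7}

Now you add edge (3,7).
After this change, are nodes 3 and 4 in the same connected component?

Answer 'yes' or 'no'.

Answer: no

Derivation:
Initial components: {0,1,2,4,5} {3,6,7}
Adding edge (3,7): both already in same component {3,6,7}. No change.
New components: {0,1,2,4,5} {3,6,7}
Are 3 and 4 in the same component? no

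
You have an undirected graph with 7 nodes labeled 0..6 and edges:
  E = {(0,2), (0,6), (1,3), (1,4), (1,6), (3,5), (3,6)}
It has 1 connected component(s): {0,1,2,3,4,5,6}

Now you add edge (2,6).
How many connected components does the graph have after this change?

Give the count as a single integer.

Answer: 1

Derivation:
Initial component count: 1
Add (2,6): endpoints already in same component. Count unchanged: 1.
New component count: 1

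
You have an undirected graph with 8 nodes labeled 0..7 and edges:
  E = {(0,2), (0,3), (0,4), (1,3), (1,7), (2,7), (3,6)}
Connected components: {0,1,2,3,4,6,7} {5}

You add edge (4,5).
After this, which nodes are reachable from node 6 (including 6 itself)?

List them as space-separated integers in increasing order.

Before: nodes reachable from 6: {0,1,2,3,4,6,7}
Adding (4,5): merges 6's component with another. Reachability grows.
After: nodes reachable from 6: {0,1,2,3,4,5,6,7}

Answer: 0 1 2 3 4 5 6 7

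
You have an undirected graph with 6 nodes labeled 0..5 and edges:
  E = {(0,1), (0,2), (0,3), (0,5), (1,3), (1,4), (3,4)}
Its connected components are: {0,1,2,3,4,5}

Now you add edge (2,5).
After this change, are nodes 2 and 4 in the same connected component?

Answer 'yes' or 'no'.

Answer: yes

Derivation:
Initial components: {0,1,2,3,4,5}
Adding edge (2,5): both already in same component {0,1,2,3,4,5}. No change.
New components: {0,1,2,3,4,5}
Are 2 and 4 in the same component? yes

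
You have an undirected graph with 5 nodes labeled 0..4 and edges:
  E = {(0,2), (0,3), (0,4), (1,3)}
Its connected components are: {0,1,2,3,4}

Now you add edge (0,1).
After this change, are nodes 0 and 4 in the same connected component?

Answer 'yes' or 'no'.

Answer: yes

Derivation:
Initial components: {0,1,2,3,4}
Adding edge (0,1): both already in same component {0,1,2,3,4}. No change.
New components: {0,1,2,3,4}
Are 0 and 4 in the same component? yes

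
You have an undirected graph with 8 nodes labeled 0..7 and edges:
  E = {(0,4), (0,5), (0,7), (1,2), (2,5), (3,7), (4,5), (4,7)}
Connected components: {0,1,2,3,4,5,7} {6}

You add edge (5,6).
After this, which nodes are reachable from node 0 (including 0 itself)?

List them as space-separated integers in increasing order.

Answer: 0 1 2 3 4 5 6 7

Derivation:
Before: nodes reachable from 0: {0,1,2,3,4,5,7}
Adding (5,6): merges 0's component with another. Reachability grows.
After: nodes reachable from 0: {0,1,2,3,4,5,6,7}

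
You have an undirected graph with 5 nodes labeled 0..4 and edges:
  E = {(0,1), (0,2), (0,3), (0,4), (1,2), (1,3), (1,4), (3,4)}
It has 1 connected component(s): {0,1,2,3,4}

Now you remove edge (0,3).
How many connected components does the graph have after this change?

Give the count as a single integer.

Answer: 1

Derivation:
Initial component count: 1
Remove (0,3): not a bridge. Count unchanged: 1.
  After removal, components: {0,1,2,3,4}
New component count: 1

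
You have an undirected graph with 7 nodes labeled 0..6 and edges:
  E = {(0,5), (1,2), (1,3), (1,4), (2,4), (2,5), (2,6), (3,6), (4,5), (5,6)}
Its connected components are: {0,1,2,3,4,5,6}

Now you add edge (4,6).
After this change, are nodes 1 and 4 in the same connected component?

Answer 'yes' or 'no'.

Answer: yes

Derivation:
Initial components: {0,1,2,3,4,5,6}
Adding edge (4,6): both already in same component {0,1,2,3,4,5,6}. No change.
New components: {0,1,2,3,4,5,6}
Are 1 and 4 in the same component? yes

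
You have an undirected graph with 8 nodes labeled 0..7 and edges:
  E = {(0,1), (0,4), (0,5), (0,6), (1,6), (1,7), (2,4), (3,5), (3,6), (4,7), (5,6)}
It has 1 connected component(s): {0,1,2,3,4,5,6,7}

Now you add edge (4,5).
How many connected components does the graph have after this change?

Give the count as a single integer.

Initial component count: 1
Add (4,5): endpoints already in same component. Count unchanged: 1.
New component count: 1

Answer: 1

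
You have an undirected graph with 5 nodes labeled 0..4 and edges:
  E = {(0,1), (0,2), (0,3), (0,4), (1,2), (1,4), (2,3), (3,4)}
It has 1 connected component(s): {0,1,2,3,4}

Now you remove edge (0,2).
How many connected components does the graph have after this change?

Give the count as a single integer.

Answer: 1

Derivation:
Initial component count: 1
Remove (0,2): not a bridge. Count unchanged: 1.
  After removal, components: {0,1,2,3,4}
New component count: 1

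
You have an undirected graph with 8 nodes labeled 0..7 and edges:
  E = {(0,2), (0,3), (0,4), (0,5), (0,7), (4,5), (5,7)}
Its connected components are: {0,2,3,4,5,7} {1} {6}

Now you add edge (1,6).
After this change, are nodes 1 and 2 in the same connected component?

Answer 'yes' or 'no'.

Initial components: {0,2,3,4,5,7} {1} {6}
Adding edge (1,6): merges {1} and {6}.
New components: {0,2,3,4,5,7} {1,6}
Are 1 and 2 in the same component? no

Answer: no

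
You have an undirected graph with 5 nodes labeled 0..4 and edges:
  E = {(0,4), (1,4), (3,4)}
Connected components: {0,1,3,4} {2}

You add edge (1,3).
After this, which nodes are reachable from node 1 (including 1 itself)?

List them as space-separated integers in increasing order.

Before: nodes reachable from 1: {0,1,3,4}
Adding (1,3): both endpoints already in same component. Reachability from 1 unchanged.
After: nodes reachable from 1: {0,1,3,4}

Answer: 0 1 3 4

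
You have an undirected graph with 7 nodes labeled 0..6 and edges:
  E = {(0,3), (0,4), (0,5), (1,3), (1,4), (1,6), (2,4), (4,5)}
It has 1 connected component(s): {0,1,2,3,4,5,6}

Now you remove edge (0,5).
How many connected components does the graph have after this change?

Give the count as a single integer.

Answer: 1

Derivation:
Initial component count: 1
Remove (0,5): not a bridge. Count unchanged: 1.
  After removal, components: {0,1,2,3,4,5,6}
New component count: 1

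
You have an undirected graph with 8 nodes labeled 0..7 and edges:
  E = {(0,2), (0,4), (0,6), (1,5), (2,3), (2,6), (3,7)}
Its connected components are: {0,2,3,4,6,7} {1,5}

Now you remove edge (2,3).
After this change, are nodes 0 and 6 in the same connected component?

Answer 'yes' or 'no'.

Answer: yes

Derivation:
Initial components: {0,2,3,4,6,7} {1,5}
Removing edge (2,3): it was a bridge — component count 2 -> 3.
New components: {0,2,4,6} {1,5} {3,7}
Are 0 and 6 in the same component? yes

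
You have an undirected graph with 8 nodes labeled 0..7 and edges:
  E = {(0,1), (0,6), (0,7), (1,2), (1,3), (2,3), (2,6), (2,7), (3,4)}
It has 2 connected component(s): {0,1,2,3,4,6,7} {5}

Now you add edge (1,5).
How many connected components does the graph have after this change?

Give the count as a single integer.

Answer: 1

Derivation:
Initial component count: 2
Add (1,5): merges two components. Count decreases: 2 -> 1.
New component count: 1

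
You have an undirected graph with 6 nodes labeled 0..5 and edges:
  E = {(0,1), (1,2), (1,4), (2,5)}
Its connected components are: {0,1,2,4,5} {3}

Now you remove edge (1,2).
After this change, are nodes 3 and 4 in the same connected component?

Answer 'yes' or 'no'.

Answer: no

Derivation:
Initial components: {0,1,2,4,5} {3}
Removing edge (1,2): it was a bridge — component count 2 -> 3.
New components: {0,1,4} {2,5} {3}
Are 3 and 4 in the same component? no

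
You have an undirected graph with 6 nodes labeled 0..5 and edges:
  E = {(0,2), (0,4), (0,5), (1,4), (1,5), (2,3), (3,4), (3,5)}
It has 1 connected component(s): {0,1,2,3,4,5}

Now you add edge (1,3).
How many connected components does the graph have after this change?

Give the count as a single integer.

Answer: 1

Derivation:
Initial component count: 1
Add (1,3): endpoints already in same component. Count unchanged: 1.
New component count: 1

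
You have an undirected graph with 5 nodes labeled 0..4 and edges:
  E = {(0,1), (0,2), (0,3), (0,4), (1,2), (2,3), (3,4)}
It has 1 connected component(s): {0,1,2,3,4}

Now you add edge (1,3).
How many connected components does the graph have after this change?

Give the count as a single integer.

Answer: 1

Derivation:
Initial component count: 1
Add (1,3): endpoints already in same component. Count unchanged: 1.
New component count: 1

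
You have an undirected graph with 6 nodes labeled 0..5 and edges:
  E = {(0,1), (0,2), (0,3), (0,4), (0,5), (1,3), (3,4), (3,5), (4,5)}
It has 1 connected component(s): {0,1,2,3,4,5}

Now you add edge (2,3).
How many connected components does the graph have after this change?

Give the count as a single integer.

Answer: 1

Derivation:
Initial component count: 1
Add (2,3): endpoints already in same component. Count unchanged: 1.
New component count: 1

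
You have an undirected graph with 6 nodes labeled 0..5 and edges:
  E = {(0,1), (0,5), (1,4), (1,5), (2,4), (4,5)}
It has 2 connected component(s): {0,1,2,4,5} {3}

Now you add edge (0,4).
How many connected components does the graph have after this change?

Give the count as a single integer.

Answer: 2

Derivation:
Initial component count: 2
Add (0,4): endpoints already in same component. Count unchanged: 2.
New component count: 2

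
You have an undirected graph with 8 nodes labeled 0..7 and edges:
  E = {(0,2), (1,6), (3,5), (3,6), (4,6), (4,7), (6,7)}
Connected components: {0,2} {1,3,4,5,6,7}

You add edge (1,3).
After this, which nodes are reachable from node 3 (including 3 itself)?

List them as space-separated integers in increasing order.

Before: nodes reachable from 3: {1,3,4,5,6,7}
Adding (1,3): both endpoints already in same component. Reachability from 3 unchanged.
After: nodes reachable from 3: {1,3,4,5,6,7}

Answer: 1 3 4 5 6 7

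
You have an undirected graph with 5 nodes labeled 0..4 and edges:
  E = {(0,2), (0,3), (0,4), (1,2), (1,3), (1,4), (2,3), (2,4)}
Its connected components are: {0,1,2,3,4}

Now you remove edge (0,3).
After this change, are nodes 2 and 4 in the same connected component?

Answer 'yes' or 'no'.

Answer: yes

Derivation:
Initial components: {0,1,2,3,4}
Removing edge (0,3): not a bridge — component count unchanged at 1.
New components: {0,1,2,3,4}
Are 2 and 4 in the same component? yes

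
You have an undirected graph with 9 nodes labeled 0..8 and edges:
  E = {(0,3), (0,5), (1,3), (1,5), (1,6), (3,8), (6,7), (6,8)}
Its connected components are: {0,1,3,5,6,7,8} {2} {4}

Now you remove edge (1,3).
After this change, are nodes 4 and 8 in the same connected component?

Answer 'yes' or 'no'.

Answer: no

Derivation:
Initial components: {0,1,3,5,6,7,8} {2} {4}
Removing edge (1,3): not a bridge — component count unchanged at 3.
New components: {0,1,3,5,6,7,8} {2} {4}
Are 4 and 8 in the same component? no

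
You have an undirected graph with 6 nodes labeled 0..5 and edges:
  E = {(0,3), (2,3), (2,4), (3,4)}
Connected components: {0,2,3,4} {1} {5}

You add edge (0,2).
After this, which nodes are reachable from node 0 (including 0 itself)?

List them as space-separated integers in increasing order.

Answer: 0 2 3 4

Derivation:
Before: nodes reachable from 0: {0,2,3,4}
Adding (0,2): both endpoints already in same component. Reachability from 0 unchanged.
After: nodes reachable from 0: {0,2,3,4}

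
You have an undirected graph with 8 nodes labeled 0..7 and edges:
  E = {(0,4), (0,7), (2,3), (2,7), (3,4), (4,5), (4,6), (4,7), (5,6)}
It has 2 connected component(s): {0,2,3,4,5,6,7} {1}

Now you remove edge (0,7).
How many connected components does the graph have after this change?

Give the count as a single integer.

Initial component count: 2
Remove (0,7): not a bridge. Count unchanged: 2.
  After removal, components: {0,2,3,4,5,6,7} {1}
New component count: 2

Answer: 2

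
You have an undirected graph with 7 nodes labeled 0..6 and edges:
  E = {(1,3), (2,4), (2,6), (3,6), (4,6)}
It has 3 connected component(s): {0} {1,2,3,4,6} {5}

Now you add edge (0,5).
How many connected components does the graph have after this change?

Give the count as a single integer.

Initial component count: 3
Add (0,5): merges two components. Count decreases: 3 -> 2.
New component count: 2

Answer: 2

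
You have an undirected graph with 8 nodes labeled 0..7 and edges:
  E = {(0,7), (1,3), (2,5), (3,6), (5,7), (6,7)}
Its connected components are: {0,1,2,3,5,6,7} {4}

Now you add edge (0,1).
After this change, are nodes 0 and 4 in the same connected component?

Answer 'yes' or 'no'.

Answer: no

Derivation:
Initial components: {0,1,2,3,5,6,7} {4}
Adding edge (0,1): both already in same component {0,1,2,3,5,6,7}. No change.
New components: {0,1,2,3,5,6,7} {4}
Are 0 and 4 in the same component? no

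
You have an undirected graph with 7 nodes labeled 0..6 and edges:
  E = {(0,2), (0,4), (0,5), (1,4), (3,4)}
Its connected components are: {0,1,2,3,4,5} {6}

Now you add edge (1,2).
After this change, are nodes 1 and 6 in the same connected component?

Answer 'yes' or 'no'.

Initial components: {0,1,2,3,4,5} {6}
Adding edge (1,2): both already in same component {0,1,2,3,4,5}. No change.
New components: {0,1,2,3,4,5} {6}
Are 1 and 6 in the same component? no

Answer: no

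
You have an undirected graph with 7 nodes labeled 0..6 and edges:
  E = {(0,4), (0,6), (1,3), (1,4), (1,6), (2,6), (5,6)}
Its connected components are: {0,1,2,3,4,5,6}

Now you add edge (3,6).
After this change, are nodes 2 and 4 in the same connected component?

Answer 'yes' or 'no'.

Answer: yes

Derivation:
Initial components: {0,1,2,3,4,5,6}
Adding edge (3,6): both already in same component {0,1,2,3,4,5,6}. No change.
New components: {0,1,2,3,4,5,6}
Are 2 and 4 in the same component? yes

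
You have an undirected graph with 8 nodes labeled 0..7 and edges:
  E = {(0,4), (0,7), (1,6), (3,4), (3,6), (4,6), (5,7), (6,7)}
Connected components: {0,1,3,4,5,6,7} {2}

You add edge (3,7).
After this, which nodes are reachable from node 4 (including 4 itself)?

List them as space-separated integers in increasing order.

Answer: 0 1 3 4 5 6 7

Derivation:
Before: nodes reachable from 4: {0,1,3,4,5,6,7}
Adding (3,7): both endpoints already in same component. Reachability from 4 unchanged.
After: nodes reachable from 4: {0,1,3,4,5,6,7}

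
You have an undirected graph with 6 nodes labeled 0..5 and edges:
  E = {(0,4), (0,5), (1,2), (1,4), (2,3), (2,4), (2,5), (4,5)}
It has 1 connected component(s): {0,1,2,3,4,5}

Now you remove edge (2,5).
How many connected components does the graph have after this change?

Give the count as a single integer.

Initial component count: 1
Remove (2,5): not a bridge. Count unchanged: 1.
  After removal, components: {0,1,2,3,4,5}
New component count: 1

Answer: 1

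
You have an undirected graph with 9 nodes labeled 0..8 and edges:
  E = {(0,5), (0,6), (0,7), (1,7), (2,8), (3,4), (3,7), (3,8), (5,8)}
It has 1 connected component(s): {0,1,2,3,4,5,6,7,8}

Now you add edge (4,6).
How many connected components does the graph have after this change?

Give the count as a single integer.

Initial component count: 1
Add (4,6): endpoints already in same component. Count unchanged: 1.
New component count: 1

Answer: 1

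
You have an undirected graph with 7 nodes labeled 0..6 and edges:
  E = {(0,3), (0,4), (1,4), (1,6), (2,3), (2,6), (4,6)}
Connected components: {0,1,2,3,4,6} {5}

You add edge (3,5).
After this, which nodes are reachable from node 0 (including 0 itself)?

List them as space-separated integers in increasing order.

Answer: 0 1 2 3 4 5 6

Derivation:
Before: nodes reachable from 0: {0,1,2,3,4,6}
Adding (3,5): merges 0's component with another. Reachability grows.
After: nodes reachable from 0: {0,1,2,3,4,5,6}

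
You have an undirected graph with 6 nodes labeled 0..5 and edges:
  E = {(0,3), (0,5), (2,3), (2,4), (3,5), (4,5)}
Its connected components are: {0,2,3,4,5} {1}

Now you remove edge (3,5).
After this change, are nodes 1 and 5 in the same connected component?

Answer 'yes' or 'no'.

Answer: no

Derivation:
Initial components: {0,2,3,4,5} {1}
Removing edge (3,5): not a bridge — component count unchanged at 2.
New components: {0,2,3,4,5} {1}
Are 1 and 5 in the same component? no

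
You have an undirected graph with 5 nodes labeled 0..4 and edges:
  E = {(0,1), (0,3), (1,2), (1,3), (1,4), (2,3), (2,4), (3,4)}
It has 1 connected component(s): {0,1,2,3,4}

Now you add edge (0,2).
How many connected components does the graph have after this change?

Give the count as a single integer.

Initial component count: 1
Add (0,2): endpoints already in same component. Count unchanged: 1.
New component count: 1

Answer: 1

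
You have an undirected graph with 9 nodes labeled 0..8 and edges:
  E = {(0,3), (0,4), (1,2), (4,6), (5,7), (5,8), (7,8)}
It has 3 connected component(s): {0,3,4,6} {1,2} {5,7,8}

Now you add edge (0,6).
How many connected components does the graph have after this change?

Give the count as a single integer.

Answer: 3

Derivation:
Initial component count: 3
Add (0,6): endpoints already in same component. Count unchanged: 3.
New component count: 3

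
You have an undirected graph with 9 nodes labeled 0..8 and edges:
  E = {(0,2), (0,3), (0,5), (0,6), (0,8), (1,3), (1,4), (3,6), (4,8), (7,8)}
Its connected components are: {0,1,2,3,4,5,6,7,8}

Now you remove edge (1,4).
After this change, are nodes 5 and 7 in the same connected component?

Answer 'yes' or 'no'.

Initial components: {0,1,2,3,4,5,6,7,8}
Removing edge (1,4): not a bridge — component count unchanged at 1.
New components: {0,1,2,3,4,5,6,7,8}
Are 5 and 7 in the same component? yes

Answer: yes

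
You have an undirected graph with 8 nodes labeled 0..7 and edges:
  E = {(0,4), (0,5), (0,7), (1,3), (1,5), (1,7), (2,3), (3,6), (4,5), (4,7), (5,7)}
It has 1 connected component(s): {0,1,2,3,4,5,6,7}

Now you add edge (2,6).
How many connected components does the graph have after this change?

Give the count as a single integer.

Initial component count: 1
Add (2,6): endpoints already in same component. Count unchanged: 1.
New component count: 1

Answer: 1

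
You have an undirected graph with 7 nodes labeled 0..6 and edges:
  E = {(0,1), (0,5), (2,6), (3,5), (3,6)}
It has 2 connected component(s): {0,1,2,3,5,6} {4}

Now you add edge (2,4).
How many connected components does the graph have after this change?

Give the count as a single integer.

Initial component count: 2
Add (2,4): merges two components. Count decreases: 2 -> 1.
New component count: 1

Answer: 1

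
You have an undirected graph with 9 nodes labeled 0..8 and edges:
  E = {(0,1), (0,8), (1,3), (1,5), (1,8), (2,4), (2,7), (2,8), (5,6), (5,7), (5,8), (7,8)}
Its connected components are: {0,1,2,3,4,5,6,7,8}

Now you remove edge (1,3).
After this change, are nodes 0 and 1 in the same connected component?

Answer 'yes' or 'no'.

Answer: yes

Derivation:
Initial components: {0,1,2,3,4,5,6,7,8}
Removing edge (1,3): it was a bridge — component count 1 -> 2.
New components: {0,1,2,4,5,6,7,8} {3}
Are 0 and 1 in the same component? yes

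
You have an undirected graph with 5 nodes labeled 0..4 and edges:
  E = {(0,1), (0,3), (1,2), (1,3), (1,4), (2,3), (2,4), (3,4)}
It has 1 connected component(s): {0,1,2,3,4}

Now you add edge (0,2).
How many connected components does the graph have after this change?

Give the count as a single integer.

Answer: 1

Derivation:
Initial component count: 1
Add (0,2): endpoints already in same component. Count unchanged: 1.
New component count: 1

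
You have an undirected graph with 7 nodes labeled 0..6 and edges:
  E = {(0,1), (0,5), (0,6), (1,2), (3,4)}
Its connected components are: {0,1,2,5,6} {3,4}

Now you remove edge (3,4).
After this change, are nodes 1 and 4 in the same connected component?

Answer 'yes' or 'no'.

Answer: no

Derivation:
Initial components: {0,1,2,5,6} {3,4}
Removing edge (3,4): it was a bridge — component count 2 -> 3.
New components: {0,1,2,5,6} {3} {4}
Are 1 and 4 in the same component? no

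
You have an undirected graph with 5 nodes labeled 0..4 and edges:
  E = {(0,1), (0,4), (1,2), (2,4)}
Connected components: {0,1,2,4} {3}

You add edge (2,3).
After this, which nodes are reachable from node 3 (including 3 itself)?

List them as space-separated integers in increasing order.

Answer: 0 1 2 3 4

Derivation:
Before: nodes reachable from 3: {3}
Adding (2,3): merges 3's component with another. Reachability grows.
After: nodes reachable from 3: {0,1,2,3,4}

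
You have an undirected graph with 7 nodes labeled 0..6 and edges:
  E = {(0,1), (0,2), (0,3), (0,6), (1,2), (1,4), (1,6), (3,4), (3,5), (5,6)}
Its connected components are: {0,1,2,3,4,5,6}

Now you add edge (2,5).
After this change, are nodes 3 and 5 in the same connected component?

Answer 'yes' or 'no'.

Answer: yes

Derivation:
Initial components: {0,1,2,3,4,5,6}
Adding edge (2,5): both already in same component {0,1,2,3,4,5,6}. No change.
New components: {0,1,2,3,4,5,6}
Are 3 and 5 in the same component? yes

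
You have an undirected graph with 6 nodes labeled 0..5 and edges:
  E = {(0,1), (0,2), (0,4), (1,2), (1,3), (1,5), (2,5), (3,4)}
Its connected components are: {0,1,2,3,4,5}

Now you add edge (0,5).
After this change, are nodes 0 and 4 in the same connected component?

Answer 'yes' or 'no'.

Answer: yes

Derivation:
Initial components: {0,1,2,3,4,5}
Adding edge (0,5): both already in same component {0,1,2,3,4,5}. No change.
New components: {0,1,2,3,4,5}
Are 0 and 4 in the same component? yes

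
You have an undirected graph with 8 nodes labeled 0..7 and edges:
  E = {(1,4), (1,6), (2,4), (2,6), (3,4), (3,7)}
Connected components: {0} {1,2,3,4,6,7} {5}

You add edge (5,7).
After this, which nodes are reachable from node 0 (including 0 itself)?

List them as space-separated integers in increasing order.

Answer: 0

Derivation:
Before: nodes reachable from 0: {0}
Adding (5,7): merges two components, but neither contains 0. Reachability from 0 unchanged.
After: nodes reachable from 0: {0}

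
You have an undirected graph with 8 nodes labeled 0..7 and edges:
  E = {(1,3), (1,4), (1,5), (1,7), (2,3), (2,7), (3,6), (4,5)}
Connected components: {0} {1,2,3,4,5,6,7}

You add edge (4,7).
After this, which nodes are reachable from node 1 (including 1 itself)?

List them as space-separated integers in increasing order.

Before: nodes reachable from 1: {1,2,3,4,5,6,7}
Adding (4,7): both endpoints already in same component. Reachability from 1 unchanged.
After: nodes reachable from 1: {1,2,3,4,5,6,7}

Answer: 1 2 3 4 5 6 7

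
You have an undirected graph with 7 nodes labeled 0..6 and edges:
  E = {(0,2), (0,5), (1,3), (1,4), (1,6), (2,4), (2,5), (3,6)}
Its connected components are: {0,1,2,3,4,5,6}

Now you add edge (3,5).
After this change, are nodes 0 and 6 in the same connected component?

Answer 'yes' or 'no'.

Initial components: {0,1,2,3,4,5,6}
Adding edge (3,5): both already in same component {0,1,2,3,4,5,6}. No change.
New components: {0,1,2,3,4,5,6}
Are 0 and 6 in the same component? yes

Answer: yes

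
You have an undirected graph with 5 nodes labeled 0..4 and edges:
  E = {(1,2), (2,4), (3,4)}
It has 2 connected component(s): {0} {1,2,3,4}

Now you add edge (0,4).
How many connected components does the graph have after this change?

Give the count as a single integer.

Answer: 1

Derivation:
Initial component count: 2
Add (0,4): merges two components. Count decreases: 2 -> 1.
New component count: 1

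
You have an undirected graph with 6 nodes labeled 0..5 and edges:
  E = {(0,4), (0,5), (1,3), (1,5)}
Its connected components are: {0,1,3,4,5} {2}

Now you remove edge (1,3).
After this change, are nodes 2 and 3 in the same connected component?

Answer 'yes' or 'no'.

Initial components: {0,1,3,4,5} {2}
Removing edge (1,3): it was a bridge — component count 2 -> 3.
New components: {0,1,4,5} {2} {3}
Are 2 and 3 in the same component? no

Answer: no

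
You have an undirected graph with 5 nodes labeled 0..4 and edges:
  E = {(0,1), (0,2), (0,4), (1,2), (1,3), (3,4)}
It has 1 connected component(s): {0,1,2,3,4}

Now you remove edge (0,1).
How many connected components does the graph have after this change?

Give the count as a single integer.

Initial component count: 1
Remove (0,1): not a bridge. Count unchanged: 1.
  After removal, components: {0,1,2,3,4}
New component count: 1

Answer: 1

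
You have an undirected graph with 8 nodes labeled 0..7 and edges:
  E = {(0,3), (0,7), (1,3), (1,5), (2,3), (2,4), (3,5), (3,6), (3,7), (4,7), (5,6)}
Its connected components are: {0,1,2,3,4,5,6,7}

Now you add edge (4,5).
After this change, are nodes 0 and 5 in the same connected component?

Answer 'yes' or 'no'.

Initial components: {0,1,2,3,4,5,6,7}
Adding edge (4,5): both already in same component {0,1,2,3,4,5,6,7}. No change.
New components: {0,1,2,3,4,5,6,7}
Are 0 and 5 in the same component? yes

Answer: yes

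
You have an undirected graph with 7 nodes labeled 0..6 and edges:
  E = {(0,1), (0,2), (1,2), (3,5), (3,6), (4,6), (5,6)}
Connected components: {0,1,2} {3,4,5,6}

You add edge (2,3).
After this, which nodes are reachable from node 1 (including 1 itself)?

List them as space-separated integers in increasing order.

Before: nodes reachable from 1: {0,1,2}
Adding (2,3): merges 1's component with another. Reachability grows.
After: nodes reachable from 1: {0,1,2,3,4,5,6}

Answer: 0 1 2 3 4 5 6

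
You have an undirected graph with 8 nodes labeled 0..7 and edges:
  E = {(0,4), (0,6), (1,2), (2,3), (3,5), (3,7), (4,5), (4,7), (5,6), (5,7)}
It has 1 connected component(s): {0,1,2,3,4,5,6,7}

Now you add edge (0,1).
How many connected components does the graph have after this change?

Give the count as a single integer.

Initial component count: 1
Add (0,1): endpoints already in same component. Count unchanged: 1.
New component count: 1

Answer: 1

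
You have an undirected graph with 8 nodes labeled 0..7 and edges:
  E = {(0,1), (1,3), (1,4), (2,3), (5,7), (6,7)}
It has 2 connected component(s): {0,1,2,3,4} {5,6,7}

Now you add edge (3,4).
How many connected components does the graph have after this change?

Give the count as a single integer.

Answer: 2

Derivation:
Initial component count: 2
Add (3,4): endpoints already in same component. Count unchanged: 2.
New component count: 2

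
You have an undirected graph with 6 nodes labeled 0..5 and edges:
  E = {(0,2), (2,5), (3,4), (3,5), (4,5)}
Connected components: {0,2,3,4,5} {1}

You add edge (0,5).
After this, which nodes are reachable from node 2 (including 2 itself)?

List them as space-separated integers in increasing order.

Answer: 0 2 3 4 5

Derivation:
Before: nodes reachable from 2: {0,2,3,4,5}
Adding (0,5): both endpoints already in same component. Reachability from 2 unchanged.
After: nodes reachable from 2: {0,2,3,4,5}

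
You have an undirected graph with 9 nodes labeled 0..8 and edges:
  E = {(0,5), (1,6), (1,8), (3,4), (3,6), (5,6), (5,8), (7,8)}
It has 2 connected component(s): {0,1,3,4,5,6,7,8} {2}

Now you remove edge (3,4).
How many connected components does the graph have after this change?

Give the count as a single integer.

Answer: 3

Derivation:
Initial component count: 2
Remove (3,4): it was a bridge. Count increases: 2 -> 3.
  After removal, components: {0,1,3,5,6,7,8} {2} {4}
New component count: 3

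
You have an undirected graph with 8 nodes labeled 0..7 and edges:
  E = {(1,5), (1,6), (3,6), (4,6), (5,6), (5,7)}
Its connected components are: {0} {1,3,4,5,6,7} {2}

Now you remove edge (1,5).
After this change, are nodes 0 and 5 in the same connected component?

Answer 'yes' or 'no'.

Initial components: {0} {1,3,4,5,6,7} {2}
Removing edge (1,5): not a bridge — component count unchanged at 3.
New components: {0} {1,3,4,5,6,7} {2}
Are 0 and 5 in the same component? no

Answer: no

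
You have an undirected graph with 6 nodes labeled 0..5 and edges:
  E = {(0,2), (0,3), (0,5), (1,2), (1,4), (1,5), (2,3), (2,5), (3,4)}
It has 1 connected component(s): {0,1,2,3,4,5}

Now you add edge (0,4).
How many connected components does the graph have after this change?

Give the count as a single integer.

Answer: 1

Derivation:
Initial component count: 1
Add (0,4): endpoints already in same component. Count unchanged: 1.
New component count: 1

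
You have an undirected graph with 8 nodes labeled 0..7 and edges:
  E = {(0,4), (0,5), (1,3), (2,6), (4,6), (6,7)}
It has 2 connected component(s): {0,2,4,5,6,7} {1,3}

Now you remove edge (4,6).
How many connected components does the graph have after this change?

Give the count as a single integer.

Answer: 3

Derivation:
Initial component count: 2
Remove (4,6): it was a bridge. Count increases: 2 -> 3.
  After removal, components: {0,4,5} {1,3} {2,6,7}
New component count: 3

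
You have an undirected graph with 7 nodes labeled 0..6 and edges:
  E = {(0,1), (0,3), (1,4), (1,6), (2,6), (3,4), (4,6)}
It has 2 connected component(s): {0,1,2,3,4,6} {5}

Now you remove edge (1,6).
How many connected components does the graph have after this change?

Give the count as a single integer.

Answer: 2

Derivation:
Initial component count: 2
Remove (1,6): not a bridge. Count unchanged: 2.
  After removal, components: {0,1,2,3,4,6} {5}
New component count: 2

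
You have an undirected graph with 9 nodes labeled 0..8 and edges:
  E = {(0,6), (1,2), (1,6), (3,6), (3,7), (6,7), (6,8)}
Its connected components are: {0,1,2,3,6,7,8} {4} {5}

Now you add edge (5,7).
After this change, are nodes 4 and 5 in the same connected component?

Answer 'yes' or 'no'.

Answer: no

Derivation:
Initial components: {0,1,2,3,6,7,8} {4} {5}
Adding edge (5,7): merges {5} and {0,1,2,3,6,7,8}.
New components: {0,1,2,3,5,6,7,8} {4}
Are 4 and 5 in the same component? no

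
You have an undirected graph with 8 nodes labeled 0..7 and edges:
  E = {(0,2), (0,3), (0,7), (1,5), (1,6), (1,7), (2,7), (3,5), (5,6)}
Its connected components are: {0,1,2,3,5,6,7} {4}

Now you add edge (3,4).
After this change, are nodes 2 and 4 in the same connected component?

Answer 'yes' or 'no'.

Initial components: {0,1,2,3,5,6,7} {4}
Adding edge (3,4): merges {0,1,2,3,5,6,7} and {4}.
New components: {0,1,2,3,4,5,6,7}
Are 2 and 4 in the same component? yes

Answer: yes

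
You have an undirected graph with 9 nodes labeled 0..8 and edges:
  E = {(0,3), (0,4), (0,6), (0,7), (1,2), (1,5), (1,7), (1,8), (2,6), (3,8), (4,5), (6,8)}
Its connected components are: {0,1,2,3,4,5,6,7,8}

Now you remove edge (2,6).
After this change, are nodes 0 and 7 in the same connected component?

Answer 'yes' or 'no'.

Initial components: {0,1,2,3,4,5,6,7,8}
Removing edge (2,6): not a bridge — component count unchanged at 1.
New components: {0,1,2,3,4,5,6,7,8}
Are 0 and 7 in the same component? yes

Answer: yes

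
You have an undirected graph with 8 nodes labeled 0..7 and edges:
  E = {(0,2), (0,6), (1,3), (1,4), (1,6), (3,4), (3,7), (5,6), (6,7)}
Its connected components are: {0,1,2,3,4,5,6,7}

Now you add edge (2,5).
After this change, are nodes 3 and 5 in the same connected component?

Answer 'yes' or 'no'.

Answer: yes

Derivation:
Initial components: {0,1,2,3,4,5,6,7}
Adding edge (2,5): both already in same component {0,1,2,3,4,5,6,7}. No change.
New components: {0,1,2,3,4,5,6,7}
Are 3 and 5 in the same component? yes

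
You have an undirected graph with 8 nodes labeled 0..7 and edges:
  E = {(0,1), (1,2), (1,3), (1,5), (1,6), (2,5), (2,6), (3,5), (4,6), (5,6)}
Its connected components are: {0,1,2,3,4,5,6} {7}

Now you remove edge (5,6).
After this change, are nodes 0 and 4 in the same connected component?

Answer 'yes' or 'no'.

Answer: yes

Derivation:
Initial components: {0,1,2,3,4,5,6} {7}
Removing edge (5,6): not a bridge — component count unchanged at 2.
New components: {0,1,2,3,4,5,6} {7}
Are 0 and 4 in the same component? yes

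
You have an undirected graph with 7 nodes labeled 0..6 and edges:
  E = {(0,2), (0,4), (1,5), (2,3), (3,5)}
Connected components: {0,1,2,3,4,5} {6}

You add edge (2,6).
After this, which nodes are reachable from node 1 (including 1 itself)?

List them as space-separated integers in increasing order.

Answer: 0 1 2 3 4 5 6

Derivation:
Before: nodes reachable from 1: {0,1,2,3,4,5}
Adding (2,6): merges 1's component with another. Reachability grows.
After: nodes reachable from 1: {0,1,2,3,4,5,6}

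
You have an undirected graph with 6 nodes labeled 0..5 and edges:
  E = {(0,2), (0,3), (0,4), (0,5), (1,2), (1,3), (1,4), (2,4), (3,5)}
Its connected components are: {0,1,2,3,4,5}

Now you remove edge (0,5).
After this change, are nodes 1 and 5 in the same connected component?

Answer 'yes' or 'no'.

Answer: yes

Derivation:
Initial components: {0,1,2,3,4,5}
Removing edge (0,5): not a bridge — component count unchanged at 1.
New components: {0,1,2,3,4,5}
Are 1 and 5 in the same component? yes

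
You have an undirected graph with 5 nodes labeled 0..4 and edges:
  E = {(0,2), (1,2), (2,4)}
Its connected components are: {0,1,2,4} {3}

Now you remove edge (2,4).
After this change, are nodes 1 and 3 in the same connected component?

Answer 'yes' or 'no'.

Answer: no

Derivation:
Initial components: {0,1,2,4} {3}
Removing edge (2,4): it was a bridge — component count 2 -> 3.
New components: {0,1,2} {3} {4}
Are 1 and 3 in the same component? no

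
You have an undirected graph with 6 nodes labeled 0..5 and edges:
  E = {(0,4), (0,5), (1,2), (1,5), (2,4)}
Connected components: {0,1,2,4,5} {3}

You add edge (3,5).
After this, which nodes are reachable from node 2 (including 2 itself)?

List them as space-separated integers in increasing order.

Answer: 0 1 2 3 4 5

Derivation:
Before: nodes reachable from 2: {0,1,2,4,5}
Adding (3,5): merges 2's component with another. Reachability grows.
After: nodes reachable from 2: {0,1,2,3,4,5}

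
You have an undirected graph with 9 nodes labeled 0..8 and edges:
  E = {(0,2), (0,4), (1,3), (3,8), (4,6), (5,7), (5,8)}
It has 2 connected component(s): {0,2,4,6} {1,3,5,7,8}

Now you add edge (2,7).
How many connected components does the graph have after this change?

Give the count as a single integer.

Answer: 1

Derivation:
Initial component count: 2
Add (2,7): merges two components. Count decreases: 2 -> 1.
New component count: 1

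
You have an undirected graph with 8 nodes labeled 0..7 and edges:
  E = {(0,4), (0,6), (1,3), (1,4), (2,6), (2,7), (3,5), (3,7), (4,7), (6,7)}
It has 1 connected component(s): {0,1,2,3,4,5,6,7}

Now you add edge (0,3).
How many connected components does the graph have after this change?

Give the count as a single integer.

Initial component count: 1
Add (0,3): endpoints already in same component. Count unchanged: 1.
New component count: 1

Answer: 1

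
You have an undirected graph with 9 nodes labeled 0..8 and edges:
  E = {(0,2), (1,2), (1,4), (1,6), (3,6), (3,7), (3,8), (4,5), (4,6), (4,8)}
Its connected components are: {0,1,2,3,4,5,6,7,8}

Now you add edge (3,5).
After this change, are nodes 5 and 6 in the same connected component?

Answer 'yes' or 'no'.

Initial components: {0,1,2,3,4,5,6,7,8}
Adding edge (3,5): both already in same component {0,1,2,3,4,5,6,7,8}. No change.
New components: {0,1,2,3,4,5,6,7,8}
Are 5 and 6 in the same component? yes

Answer: yes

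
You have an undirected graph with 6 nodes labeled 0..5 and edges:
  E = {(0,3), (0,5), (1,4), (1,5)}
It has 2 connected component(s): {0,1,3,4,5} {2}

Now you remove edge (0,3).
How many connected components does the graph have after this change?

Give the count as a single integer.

Initial component count: 2
Remove (0,3): it was a bridge. Count increases: 2 -> 3.
  After removal, components: {0,1,4,5} {2} {3}
New component count: 3

Answer: 3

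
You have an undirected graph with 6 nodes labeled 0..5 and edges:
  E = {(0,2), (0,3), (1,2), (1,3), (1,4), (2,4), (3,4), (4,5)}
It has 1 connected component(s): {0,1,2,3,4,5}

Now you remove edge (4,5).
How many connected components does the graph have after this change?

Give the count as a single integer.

Answer: 2

Derivation:
Initial component count: 1
Remove (4,5): it was a bridge. Count increases: 1 -> 2.
  After removal, components: {0,1,2,3,4} {5}
New component count: 2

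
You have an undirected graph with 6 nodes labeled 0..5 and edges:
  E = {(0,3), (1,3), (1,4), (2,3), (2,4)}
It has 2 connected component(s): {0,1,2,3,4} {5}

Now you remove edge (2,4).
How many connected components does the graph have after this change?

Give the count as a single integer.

Answer: 2

Derivation:
Initial component count: 2
Remove (2,4): not a bridge. Count unchanged: 2.
  After removal, components: {0,1,2,3,4} {5}
New component count: 2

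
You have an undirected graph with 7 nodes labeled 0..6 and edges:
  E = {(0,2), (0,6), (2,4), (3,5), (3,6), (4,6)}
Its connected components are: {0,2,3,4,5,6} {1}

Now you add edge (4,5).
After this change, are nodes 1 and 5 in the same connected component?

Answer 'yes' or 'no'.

Initial components: {0,2,3,4,5,6} {1}
Adding edge (4,5): both already in same component {0,2,3,4,5,6}. No change.
New components: {0,2,3,4,5,6} {1}
Are 1 and 5 in the same component? no

Answer: no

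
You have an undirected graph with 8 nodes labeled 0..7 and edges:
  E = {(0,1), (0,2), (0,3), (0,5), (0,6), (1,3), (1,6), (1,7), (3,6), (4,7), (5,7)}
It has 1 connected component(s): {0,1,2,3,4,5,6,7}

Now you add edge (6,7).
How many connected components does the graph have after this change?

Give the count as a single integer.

Initial component count: 1
Add (6,7): endpoints already in same component. Count unchanged: 1.
New component count: 1

Answer: 1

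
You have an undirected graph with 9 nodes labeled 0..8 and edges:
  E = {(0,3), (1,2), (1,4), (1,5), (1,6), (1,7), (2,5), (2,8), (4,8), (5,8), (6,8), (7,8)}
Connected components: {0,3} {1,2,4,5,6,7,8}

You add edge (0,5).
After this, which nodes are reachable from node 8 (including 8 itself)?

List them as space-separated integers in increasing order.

Before: nodes reachable from 8: {1,2,4,5,6,7,8}
Adding (0,5): merges 8's component with another. Reachability grows.
After: nodes reachable from 8: {0,1,2,3,4,5,6,7,8}

Answer: 0 1 2 3 4 5 6 7 8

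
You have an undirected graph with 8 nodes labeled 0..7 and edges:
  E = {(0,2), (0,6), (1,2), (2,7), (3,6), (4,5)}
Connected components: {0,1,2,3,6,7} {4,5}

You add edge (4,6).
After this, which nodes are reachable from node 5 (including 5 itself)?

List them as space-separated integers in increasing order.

Answer: 0 1 2 3 4 5 6 7

Derivation:
Before: nodes reachable from 5: {4,5}
Adding (4,6): merges 5's component with another. Reachability grows.
After: nodes reachable from 5: {0,1,2,3,4,5,6,7}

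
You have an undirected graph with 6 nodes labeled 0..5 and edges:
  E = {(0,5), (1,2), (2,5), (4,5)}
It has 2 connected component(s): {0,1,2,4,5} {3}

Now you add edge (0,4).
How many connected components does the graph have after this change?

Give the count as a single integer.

Initial component count: 2
Add (0,4): endpoints already in same component. Count unchanged: 2.
New component count: 2

Answer: 2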